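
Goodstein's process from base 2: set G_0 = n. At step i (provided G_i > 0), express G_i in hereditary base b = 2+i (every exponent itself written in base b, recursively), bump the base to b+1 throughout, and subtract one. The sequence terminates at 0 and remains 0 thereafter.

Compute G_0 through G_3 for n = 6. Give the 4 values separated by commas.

G_0 = 6. HB_2(6) = 2^2 + 2. Bump = 30. G_1 = 29.
G_1 = 29. HB_3(29) = 3^3 + 2. Bump = 258. G_2 = 257.
G_2 = 257. HB_4(257) = 4^4 + 1. Bump = 3126. G_3 = 3125.

6, 29, 257, 3125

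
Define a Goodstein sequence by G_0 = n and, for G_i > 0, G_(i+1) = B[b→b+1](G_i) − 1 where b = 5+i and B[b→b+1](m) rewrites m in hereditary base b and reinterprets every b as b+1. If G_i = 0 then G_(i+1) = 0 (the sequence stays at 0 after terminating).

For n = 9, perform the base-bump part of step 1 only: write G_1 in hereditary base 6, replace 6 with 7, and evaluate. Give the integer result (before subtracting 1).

10

base 5: 9 = 5 + 4; at 6: 6 + 4 = 10; next = 9
base 6: 9 = 6 + 3; at 7: 7 + 3 = 10; next = 9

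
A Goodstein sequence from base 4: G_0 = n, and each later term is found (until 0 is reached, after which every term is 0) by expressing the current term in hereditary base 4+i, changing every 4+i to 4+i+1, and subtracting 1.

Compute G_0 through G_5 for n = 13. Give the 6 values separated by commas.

13, 15, 17, 18, 19, 20

i=0: 13 = 3·4 + 1 (b=4); 4→5: 3·5 + 1 = 16; 16−1 = 15
i=1: 15 = 3·5 (b=5); 5→6: 3·6 = 18; 18−1 = 17
i=2: 17 = 2·6 + 5 (b=6); 6→7: 2·7 + 5 = 19; 19−1 = 18
i=3: 18 = 2·7 + 4 (b=7); 7→8: 2·8 + 4 = 20; 20−1 = 19
i=4: 19 = 2·8 + 3 (b=8); 8→9: 2·9 + 3 = 21; 21−1 = 20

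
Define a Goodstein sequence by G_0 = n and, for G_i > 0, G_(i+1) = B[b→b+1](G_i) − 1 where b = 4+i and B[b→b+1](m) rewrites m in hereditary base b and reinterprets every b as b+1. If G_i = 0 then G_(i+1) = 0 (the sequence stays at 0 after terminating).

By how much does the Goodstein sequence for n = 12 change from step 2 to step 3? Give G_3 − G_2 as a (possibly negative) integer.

[0] 12 ≡ 3·4 (base 4). Lift 5: 15. −1: 14.
[1] 14 ≡ 2·5 + 4 (base 5). Lift 6: 16. −1: 15.
[2] 15 ≡ 2·6 + 3 (base 6). Lift 7: 17. −1: 16.

1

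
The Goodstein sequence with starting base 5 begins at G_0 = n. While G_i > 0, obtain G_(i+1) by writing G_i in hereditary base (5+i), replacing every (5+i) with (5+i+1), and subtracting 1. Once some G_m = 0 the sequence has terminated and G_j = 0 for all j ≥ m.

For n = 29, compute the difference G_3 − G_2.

i=0: 29 = 5^2 + 4 (b=5); 5→6: 6^2 + 4 = 40; 40−1 = 39
i=1: 39 = 6^2 + 3 (b=6); 6→7: 7^2 + 3 = 52; 52−1 = 51
i=2: 51 = 7^2 + 2 (b=7); 7→8: 8^2 + 2 = 66; 66−1 = 65

14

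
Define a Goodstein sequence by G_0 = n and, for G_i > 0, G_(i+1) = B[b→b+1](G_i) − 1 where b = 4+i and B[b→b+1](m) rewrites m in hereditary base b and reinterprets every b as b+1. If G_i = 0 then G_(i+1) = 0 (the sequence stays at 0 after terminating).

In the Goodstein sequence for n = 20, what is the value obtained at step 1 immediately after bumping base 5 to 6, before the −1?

step 0: 20 = 4^2 + 4; sub 5 for 4: 5^2 + 5; = 30; G_1 = 30−1 = 29
step 1: 29 = 5^2 + 4; sub 6 for 5: 6^2 + 4; = 40; G_2 = 40−1 = 39

40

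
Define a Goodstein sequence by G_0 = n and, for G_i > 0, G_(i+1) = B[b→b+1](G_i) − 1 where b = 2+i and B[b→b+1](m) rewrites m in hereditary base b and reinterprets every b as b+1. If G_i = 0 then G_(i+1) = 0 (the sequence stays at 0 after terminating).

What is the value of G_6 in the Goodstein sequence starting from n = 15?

15 —HB2→ 2^(2 + 1) + 2^2 + 2 + 1 —bump→ 3^(3 + 1) + 3^3 + 3 + 1 = 112 —(−1)→ 111
111 —HB3→ 3^(3 + 1) + 3^3 + 3 —bump→ 4^(4 + 1) + 4^4 + 4 = 1284 —(−1)→ 1283
1283 —HB4→ 4^(4 + 1) + 4^4 + 3 —bump→ 5^(5 + 1) + 5^5 + 3 = 18753 —(−1)→ 18752
18752 —HB5→ 5^(5 + 1) + 5^5 + 2 —bump→ 6^(6 + 1) + 6^6 + 2 = 326594 —(−1)→ 326593
326593 —HB6→ 6^(6 + 1) + 6^6 + 1 —bump→ 7^(7 + 1) + 7^7 + 1 = 6588345 —(−1)→ 6588344
6588344 —HB7→ 7^(7 + 1) + 7^7 —bump→ 8^(8 + 1) + 8^8 = 150994944 —(−1)→ 150994943

150994943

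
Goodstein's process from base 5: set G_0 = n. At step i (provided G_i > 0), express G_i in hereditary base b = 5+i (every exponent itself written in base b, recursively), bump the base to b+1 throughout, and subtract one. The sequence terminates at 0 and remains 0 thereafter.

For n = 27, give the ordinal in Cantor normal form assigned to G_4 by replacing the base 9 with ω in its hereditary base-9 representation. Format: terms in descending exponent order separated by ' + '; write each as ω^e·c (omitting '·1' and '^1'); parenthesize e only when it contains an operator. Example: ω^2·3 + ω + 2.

[0] 27 ≡ 5^2 + 2 (base 5). Lift 6: 38. −1: 37.
[1] 37 ≡ 6^2 + 1 (base 6). Lift 7: 50. −1: 49.
[2] 49 ≡ 7^2 (base 7). Lift 8: 64. −1: 63.
[3] 63 ≡ 7·8 + 7 (base 8). Lift 9: 70. −1: 69.
[4] 69 ≡ 7·9 + 6 (base 9). Lift 10: 76. −1: 75.

ω·7 + 6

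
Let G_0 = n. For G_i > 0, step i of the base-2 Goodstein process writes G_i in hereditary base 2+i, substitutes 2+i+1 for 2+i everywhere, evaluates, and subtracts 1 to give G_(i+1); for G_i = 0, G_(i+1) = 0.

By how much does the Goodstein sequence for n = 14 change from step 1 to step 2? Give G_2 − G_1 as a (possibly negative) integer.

14 —HB2→ 2^(2 + 1) + 2^2 + 2 —bump→ 3^(3 + 1) + 3^3 + 3 = 111 —(−1)→ 110
110 —HB3→ 3^(3 + 1) + 3^3 + 2 —bump→ 4^(4 + 1) + 4^4 + 2 = 1282 —(−1)→ 1281

1171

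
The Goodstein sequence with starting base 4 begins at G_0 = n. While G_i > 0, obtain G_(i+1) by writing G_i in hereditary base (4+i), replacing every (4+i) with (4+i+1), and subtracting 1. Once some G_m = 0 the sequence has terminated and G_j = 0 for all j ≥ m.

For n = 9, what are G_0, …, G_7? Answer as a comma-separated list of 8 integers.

9, 10, 11, 11, 11, 11, 11, 11

step 0: 9 = 2·4 + 1; sub 5 for 4: 2·5 + 1; = 11; G_1 = 11−1 = 10
step 1: 10 = 2·5; sub 6 for 5: 2·6; = 12; G_2 = 12−1 = 11
step 2: 11 = 6 + 5; sub 7 for 6: 7 + 5; = 12; G_3 = 12−1 = 11
step 3: 11 = 7 + 4; sub 8 for 7: 8 + 4; = 12; G_4 = 12−1 = 11
step 4: 11 = 8 + 3; sub 9 for 8: 9 + 3; = 12; G_5 = 12−1 = 11
step 5: 11 = 9 + 2; sub 10 for 9: 10 + 2; = 12; G_6 = 12−1 = 11
step 6: 11 = 10 + 1; sub 11 for 10: 11 + 1; = 12; G_7 = 12−1 = 11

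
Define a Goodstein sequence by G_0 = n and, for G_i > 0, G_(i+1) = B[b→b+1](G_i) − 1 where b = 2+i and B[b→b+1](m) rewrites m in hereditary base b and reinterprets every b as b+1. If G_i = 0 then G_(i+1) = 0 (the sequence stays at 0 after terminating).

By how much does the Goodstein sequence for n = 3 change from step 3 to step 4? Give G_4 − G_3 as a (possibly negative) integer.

i=0: 3 = 2 + 1 (b=2); 2→3: 3 + 1 = 4; 4−1 = 3
i=1: 3 = 3 (b=3); 3→4: 4 = 4; 4−1 = 3
i=2: 3 = 3 (b=4); 4→5: 3 = 3; 3−1 = 2
i=3: 2 = 2 (b=5); 5→6: 2 = 2; 2−1 = 1

-1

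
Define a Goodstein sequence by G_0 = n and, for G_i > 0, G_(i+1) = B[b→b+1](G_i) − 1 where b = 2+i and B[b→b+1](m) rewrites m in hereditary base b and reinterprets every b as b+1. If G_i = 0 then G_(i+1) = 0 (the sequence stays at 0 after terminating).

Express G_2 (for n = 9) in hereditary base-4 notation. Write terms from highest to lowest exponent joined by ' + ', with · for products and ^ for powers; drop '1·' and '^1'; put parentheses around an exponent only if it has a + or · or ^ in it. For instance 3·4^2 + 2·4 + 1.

G_0 = 9. HB_2(9) = 2^(2 + 1) + 1. Bump = 82. G_1 = 81.
G_1 = 81. HB_3(81) = 3^(3 + 1). Bump = 1024. G_2 = 1023.
G_2 = 1023. HB_4(1023) = 3·4^4 + 3·4^3 + 3·4^2 + 3·4 + 3. Bump = 9843. G_3 = 9842.

3·4^4 + 3·4^3 + 3·4^2 + 3·4 + 3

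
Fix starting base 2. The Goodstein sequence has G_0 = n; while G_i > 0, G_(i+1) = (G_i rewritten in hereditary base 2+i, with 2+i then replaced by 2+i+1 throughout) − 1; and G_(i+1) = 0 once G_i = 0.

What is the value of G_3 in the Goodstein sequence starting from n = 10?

15625

[0] 10 ≡ 2^(2 + 1) + 2 (base 2). Lift 3: 84. −1: 83.
[1] 83 ≡ 3^(3 + 1) + 2 (base 3). Lift 4: 1026. −1: 1025.
[2] 1025 ≡ 4^(4 + 1) + 1 (base 4). Lift 5: 15626. −1: 15625.
[3] 15625 ≡ 5^(5 + 1) (base 5). Lift 6: 279936. −1: 279935.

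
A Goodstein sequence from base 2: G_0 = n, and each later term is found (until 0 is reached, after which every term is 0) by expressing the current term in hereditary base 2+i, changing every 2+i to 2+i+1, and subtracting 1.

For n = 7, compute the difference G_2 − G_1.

229

G_0=7  [base 2] 2^2 + 2 + 1  →[2↦3]→  3^3 + 3 + 1 = 31  −1 ⇒ G_1=30
G_1=30  [base 3] 3^3 + 3  →[3↦4]→  4^4 + 4 = 260  −1 ⇒ G_2=259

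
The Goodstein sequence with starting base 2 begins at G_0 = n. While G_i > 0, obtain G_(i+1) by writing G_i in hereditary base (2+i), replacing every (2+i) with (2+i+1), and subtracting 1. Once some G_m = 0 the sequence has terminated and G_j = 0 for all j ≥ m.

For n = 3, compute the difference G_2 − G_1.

i=0: 3 = 2 + 1 (b=2); 2→3: 3 + 1 = 4; 4−1 = 3
i=1: 3 = 3 (b=3); 3→4: 4 = 4; 4−1 = 3

0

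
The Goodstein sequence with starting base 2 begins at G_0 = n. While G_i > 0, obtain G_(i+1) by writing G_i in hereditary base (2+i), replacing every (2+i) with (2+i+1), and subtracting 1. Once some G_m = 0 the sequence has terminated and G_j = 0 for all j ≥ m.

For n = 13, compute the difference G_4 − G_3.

13 —HB2→ 2^(2 + 1) + 2^2 + 1 —bump→ 3^(3 + 1) + 3^3 + 1 = 109 —(−1)→ 108
108 —HB3→ 3^(3 + 1) + 3^3 —bump→ 4^(4 + 1) + 4^4 = 1280 —(−1)→ 1279
1279 —HB4→ 4^(4 + 1) + 3·4^3 + 3·4^2 + 3·4 + 3 —bump→ 5^(5 + 1) + 3·5^3 + 3·5^2 + 3·5 + 3 = 16093 —(−1)→ 16092
16092 —HB5→ 5^(5 + 1) + 3·5^3 + 3·5^2 + 3·5 + 2 —bump→ 6^(6 + 1) + 3·6^3 + 3·6^2 + 3·6 + 2 = 280712 —(−1)→ 280711

264619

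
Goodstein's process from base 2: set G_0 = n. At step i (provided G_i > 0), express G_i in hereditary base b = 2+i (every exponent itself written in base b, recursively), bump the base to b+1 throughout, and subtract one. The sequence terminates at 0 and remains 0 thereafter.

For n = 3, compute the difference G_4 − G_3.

-1

step 0: 3 = 2 + 1; sub 3 for 2: 3 + 1; = 4; G_1 = 4−1 = 3
step 1: 3 = 3; sub 4 for 3: 4; = 4; G_2 = 4−1 = 3
step 2: 3 = 3; sub 5 for 4: 3; = 3; G_3 = 3−1 = 2
step 3: 2 = 2; sub 6 for 5: 2; = 2; G_4 = 2−1 = 1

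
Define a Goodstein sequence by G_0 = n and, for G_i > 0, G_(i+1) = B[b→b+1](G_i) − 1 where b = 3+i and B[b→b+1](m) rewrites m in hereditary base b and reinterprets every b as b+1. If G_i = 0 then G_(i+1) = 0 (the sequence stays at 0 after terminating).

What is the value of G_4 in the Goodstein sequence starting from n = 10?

[0] 10 ≡ 3^2 + 1 (base 3). Lift 4: 17. −1: 16.
[1] 16 ≡ 4^2 (base 4). Lift 5: 25. −1: 24.
[2] 24 ≡ 4·5 + 4 (base 5). Lift 6: 28. −1: 27.
[3] 27 ≡ 4·6 + 3 (base 6). Lift 7: 31. −1: 30.
[4] 30 ≡ 4·7 + 2 (base 7). Lift 8: 34. −1: 33.

30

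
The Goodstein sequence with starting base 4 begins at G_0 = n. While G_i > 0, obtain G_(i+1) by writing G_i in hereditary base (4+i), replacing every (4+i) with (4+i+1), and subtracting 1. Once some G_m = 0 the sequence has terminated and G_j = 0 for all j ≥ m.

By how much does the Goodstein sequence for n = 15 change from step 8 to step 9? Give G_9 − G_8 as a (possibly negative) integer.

[0] 15 ≡ 3·4 + 3 (base 4). Lift 5: 18. −1: 17.
[1] 17 ≡ 3·5 + 2 (base 5). Lift 6: 20. −1: 19.
[2] 19 ≡ 3·6 + 1 (base 6). Lift 7: 22. −1: 21.
[3] 21 ≡ 3·7 (base 7). Lift 8: 24. −1: 23.
[4] 23 ≡ 2·8 + 7 (base 8). Lift 9: 25. −1: 24.
[5] 24 ≡ 2·9 + 6 (base 9). Lift 10: 26. −1: 25.
[6] 25 ≡ 2·10 + 5 (base 10). Lift 11: 27. −1: 26.
[7] 26 ≡ 2·11 + 4 (base 11). Lift 12: 28. −1: 27.
[8] 27 ≡ 2·12 + 3 (base 12). Lift 13: 29. −1: 28.

1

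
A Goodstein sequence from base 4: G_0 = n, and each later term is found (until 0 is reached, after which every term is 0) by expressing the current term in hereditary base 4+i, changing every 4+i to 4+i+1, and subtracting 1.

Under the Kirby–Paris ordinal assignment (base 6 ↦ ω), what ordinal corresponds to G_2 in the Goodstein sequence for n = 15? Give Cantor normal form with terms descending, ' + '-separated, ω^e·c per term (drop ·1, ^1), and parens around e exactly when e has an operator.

G_0 = 15. HB_4(15) = 3·4 + 3. Bump = 18. G_1 = 17.
G_1 = 17. HB_5(17) = 3·5 + 2. Bump = 20. G_2 = 19.
G_2 = 19. HB_6(19) = 3·6 + 1. Bump = 22. G_3 = 21.

ω·3 + 1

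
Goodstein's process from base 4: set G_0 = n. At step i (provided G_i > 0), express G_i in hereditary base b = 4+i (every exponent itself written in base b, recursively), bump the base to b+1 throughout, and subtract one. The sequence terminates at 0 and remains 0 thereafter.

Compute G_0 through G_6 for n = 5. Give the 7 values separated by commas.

5, 5, 5, 4, 3, 2, 1

i=0: 5 = 4 + 1 (b=4); 4→5: 5 + 1 = 6; 6−1 = 5
i=1: 5 = 5 (b=5); 5→6: 6 = 6; 6−1 = 5
i=2: 5 = 5 (b=6); 6→7: 5 = 5; 5−1 = 4
i=3: 4 = 4 (b=7); 7→8: 4 = 4; 4−1 = 3
i=4: 3 = 3 (b=8); 8→9: 3 = 3; 3−1 = 2
i=5: 2 = 2 (b=9); 9→10: 2 = 2; 2−1 = 1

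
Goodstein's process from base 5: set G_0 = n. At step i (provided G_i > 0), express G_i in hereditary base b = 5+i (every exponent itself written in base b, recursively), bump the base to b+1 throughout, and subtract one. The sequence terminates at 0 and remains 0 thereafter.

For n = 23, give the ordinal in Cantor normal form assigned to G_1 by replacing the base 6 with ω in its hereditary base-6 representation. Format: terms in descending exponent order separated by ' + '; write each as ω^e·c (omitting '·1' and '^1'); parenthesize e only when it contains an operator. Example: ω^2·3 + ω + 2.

i=0: 23 = 4·5 + 3 (b=5); 5→6: 4·6 + 3 = 27; 27−1 = 26
i=1: 26 = 4·6 + 2 (b=6); 6→7: 4·7 + 2 = 30; 30−1 = 29

ω·4 + 2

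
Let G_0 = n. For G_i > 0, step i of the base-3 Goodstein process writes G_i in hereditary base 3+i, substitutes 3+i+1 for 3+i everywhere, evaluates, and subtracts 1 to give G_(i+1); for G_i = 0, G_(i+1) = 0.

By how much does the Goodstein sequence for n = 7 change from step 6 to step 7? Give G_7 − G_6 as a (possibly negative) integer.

0

i=0: 7 = 2·3 + 1 (b=3); 3→4: 2·4 + 1 = 9; 9−1 = 8
i=1: 8 = 2·4 (b=4); 4→5: 2·5 = 10; 10−1 = 9
i=2: 9 = 5 + 4 (b=5); 5→6: 6 + 4 = 10; 10−1 = 9
i=3: 9 = 6 + 3 (b=6); 6→7: 7 + 3 = 10; 10−1 = 9
i=4: 9 = 7 + 2 (b=7); 7→8: 8 + 2 = 10; 10−1 = 9
i=5: 9 = 8 + 1 (b=8); 8→9: 9 + 1 = 10; 10−1 = 9
i=6: 9 = 9 (b=9); 9→10: 10 = 10; 10−1 = 9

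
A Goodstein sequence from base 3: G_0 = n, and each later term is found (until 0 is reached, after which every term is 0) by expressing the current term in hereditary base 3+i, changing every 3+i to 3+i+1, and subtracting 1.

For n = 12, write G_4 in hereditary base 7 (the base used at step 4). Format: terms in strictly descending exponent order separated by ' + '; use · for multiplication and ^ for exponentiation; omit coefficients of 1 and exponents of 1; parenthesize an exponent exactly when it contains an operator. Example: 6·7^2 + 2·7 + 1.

7^2

12 —HB3→ 3^2 + 3 —bump→ 4^2 + 4 = 20 —(−1)→ 19
19 —HB4→ 4^2 + 3 —bump→ 5^2 + 3 = 28 —(−1)→ 27
27 —HB5→ 5^2 + 2 —bump→ 6^2 + 2 = 38 —(−1)→ 37
37 —HB6→ 6^2 + 1 —bump→ 7^2 + 1 = 50 —(−1)→ 49
49 —HB7→ 7^2 —bump→ 8^2 = 64 —(−1)→ 63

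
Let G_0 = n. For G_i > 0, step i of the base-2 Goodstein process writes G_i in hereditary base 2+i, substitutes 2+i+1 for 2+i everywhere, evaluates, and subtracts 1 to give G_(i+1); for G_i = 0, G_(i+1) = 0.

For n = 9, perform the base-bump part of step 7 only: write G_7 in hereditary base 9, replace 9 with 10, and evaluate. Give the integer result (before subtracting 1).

9 —HB2→ 2^(2 + 1) + 1 —bump→ 3^(3 + 1) + 1 = 82 —(−1)→ 81
81 —HB3→ 3^(3 + 1) —bump→ 4^(4 + 1) = 1024 —(−1)→ 1023
1023 —HB4→ 3·4^4 + 3·4^3 + 3·4^2 + 3·4 + 3 —bump→ 3·5^5 + 3·5^3 + 3·5^2 + 3·5 + 3 = 9843 —(−1)→ 9842
9842 —HB5→ 3·5^5 + 3·5^3 + 3·5^2 + 3·5 + 2 —bump→ 3·6^6 + 3·6^3 + 3·6^2 + 3·6 + 2 = 140744 —(−1)→ 140743
140743 —HB6→ 3·6^6 + 3·6^3 + 3·6^2 + 3·6 + 1 —bump→ 3·7^7 + 3·7^3 + 3·7^2 + 3·7 + 1 = 2471827 —(−1)→ 2471826
2471826 —HB7→ 3·7^7 + 3·7^3 + 3·7^2 + 3·7 —bump→ 3·8^8 + 3·8^3 + 3·8^2 + 3·8 = 50333400 —(−1)→ 50333399
50333399 —HB8→ 3·8^8 + 3·8^3 + 3·8^2 + 2·8 + 7 —bump→ 3·9^9 + 3·9^3 + 3·9^2 + 2·9 + 7 = 1162263922 —(−1)→ 1162263921
1162263921 —HB9→ 3·9^9 + 3·9^3 + 3·9^2 + 2·9 + 6 —bump→ 3·10^10 + 3·10^3 + 3·10^2 + 2·10 + 6 = 30000003326 —(−1)→ 30000003325

30000003326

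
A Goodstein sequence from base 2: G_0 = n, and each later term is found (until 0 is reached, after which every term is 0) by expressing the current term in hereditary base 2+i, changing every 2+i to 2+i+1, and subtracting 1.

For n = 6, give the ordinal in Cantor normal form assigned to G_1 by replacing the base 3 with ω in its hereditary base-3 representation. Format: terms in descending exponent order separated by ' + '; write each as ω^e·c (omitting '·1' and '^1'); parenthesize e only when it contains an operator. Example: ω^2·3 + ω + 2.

[0] 6 ≡ 2^2 + 2 (base 2). Lift 3: 30. −1: 29.
[1] 29 ≡ 3^3 + 2 (base 3). Lift 4: 258. −1: 257.

ω^ω + 2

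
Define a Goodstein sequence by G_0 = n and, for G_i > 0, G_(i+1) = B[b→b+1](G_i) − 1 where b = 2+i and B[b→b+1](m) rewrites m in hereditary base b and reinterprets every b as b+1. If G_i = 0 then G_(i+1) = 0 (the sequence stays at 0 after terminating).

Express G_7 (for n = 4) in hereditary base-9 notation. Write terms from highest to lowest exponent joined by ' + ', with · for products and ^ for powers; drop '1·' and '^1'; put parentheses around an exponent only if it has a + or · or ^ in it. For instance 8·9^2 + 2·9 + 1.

base 2: 4 = 2^2; at 3: 3^3 = 27; next = 26
base 3: 26 = 2·3^2 + 2·3 + 2; at 4: 2·4^2 + 2·4 + 2 = 42; next = 41
base 4: 41 = 2·4^2 + 2·4 + 1; at 5: 2·5^2 + 2·5 + 1 = 61; next = 60
base 5: 60 = 2·5^2 + 2·5; at 6: 2·6^2 + 2·6 = 84; next = 83
base 6: 83 = 2·6^2 + 6 + 5; at 7: 2·7^2 + 7 + 5 = 110; next = 109
base 7: 109 = 2·7^2 + 7 + 4; at 8: 2·8^2 + 8 + 4 = 140; next = 139
base 8: 139 = 2·8^2 + 8 + 3; at 9: 2·9^2 + 9 + 3 = 174; next = 173
base 9: 173 = 2·9^2 + 9 + 2; at 10: 2·10^2 + 10 + 2 = 212; next = 211

2·9^2 + 9 + 2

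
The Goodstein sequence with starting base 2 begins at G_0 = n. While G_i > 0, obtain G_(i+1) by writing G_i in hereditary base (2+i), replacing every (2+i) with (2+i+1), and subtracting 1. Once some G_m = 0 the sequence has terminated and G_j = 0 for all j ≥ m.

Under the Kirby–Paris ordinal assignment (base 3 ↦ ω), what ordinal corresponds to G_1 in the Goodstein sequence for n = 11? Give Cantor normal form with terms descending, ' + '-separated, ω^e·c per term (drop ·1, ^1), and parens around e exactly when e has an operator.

ω^(ω + 1) + ω

i=0: 11 = 2^(2 + 1) + 2 + 1 (b=2); 2→3: 3^(3 + 1) + 3 + 1 = 85; 85−1 = 84
i=1: 84 = 3^(3 + 1) + 3 (b=3); 3→4: 4^(4 + 1) + 4 = 1028; 1028−1 = 1027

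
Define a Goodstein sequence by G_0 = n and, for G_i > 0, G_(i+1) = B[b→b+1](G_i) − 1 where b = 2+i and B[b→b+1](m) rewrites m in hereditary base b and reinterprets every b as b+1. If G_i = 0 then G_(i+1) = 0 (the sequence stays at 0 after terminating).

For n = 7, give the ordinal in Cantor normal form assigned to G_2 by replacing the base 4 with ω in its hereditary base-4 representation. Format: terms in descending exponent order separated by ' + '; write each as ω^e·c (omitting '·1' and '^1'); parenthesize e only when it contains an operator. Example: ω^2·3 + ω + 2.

G_0 = 7. HB_2(7) = 2^2 + 2 + 1. Bump = 31. G_1 = 30.
G_1 = 30. HB_3(30) = 3^3 + 3. Bump = 260. G_2 = 259.
G_2 = 259. HB_4(259) = 4^4 + 3. Bump = 3128. G_3 = 3127.

ω^ω + 3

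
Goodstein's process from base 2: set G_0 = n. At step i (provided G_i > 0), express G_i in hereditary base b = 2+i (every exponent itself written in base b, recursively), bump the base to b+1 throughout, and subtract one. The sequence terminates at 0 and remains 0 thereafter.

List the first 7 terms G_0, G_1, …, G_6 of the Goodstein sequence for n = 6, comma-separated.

(0) 6|_2 = 2^2 + 2 ↦ 3^3 + 3|_3 = 30 ⇒ 29
(1) 29|_3 = 3^3 + 2 ↦ 4^4 + 2|_4 = 258 ⇒ 257
(2) 257|_4 = 4^4 + 1 ↦ 5^5 + 1|_5 = 3126 ⇒ 3125
(3) 3125|_5 = 5^5 ↦ 6^6|_6 = 46656 ⇒ 46655
(4) 46655|_6 = 5·6^5 + 5·6^4 + 5·6^3 + 5·6^2 + 5·6 + 5 ↦ 5·7^5 + 5·7^4 + 5·7^3 + 5·7^2 + 5·7 + 5|_7 = 98040 ⇒ 98039
(5) 98039|_7 = 5·7^5 + 5·7^4 + 5·7^3 + 5·7^2 + 5·7 + 4 ↦ 5·8^5 + 5·8^4 + 5·8^3 + 5·8^2 + 5·8 + 4|_8 = 187244 ⇒ 187243

6, 29, 257, 3125, 46655, 98039, 187243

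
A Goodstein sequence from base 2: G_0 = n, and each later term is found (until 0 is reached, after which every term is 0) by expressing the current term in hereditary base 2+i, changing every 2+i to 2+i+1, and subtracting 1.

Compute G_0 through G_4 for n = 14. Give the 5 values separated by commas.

14, 110, 1281, 18750, 326591

(0) 14|_2 = 2^(2 + 1) + 2^2 + 2 ↦ 3^(3 + 1) + 3^3 + 3|_3 = 111 ⇒ 110
(1) 110|_3 = 3^(3 + 1) + 3^3 + 2 ↦ 4^(4 + 1) + 4^4 + 2|_4 = 1282 ⇒ 1281
(2) 1281|_4 = 4^(4 + 1) + 4^4 + 1 ↦ 5^(5 + 1) + 5^5 + 1|_5 = 18751 ⇒ 18750
(3) 18750|_5 = 5^(5 + 1) + 5^5 ↦ 6^(6 + 1) + 6^6|_6 = 326592 ⇒ 326591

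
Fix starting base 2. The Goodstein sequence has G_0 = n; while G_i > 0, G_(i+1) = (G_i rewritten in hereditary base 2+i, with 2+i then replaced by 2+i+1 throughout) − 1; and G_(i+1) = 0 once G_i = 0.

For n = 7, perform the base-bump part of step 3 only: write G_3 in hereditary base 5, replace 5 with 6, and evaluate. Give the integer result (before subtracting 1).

46658

i=0: 7 = 2^2 + 2 + 1 (b=2); 2→3: 3^3 + 3 + 1 = 31; 31−1 = 30
i=1: 30 = 3^3 + 3 (b=3); 3→4: 4^4 + 4 = 260; 260−1 = 259
i=2: 259 = 4^4 + 3 (b=4); 4→5: 5^5 + 3 = 3128; 3128−1 = 3127
i=3: 3127 = 5^5 + 2 (b=5); 5→6: 6^6 + 2 = 46658; 46658−1 = 46657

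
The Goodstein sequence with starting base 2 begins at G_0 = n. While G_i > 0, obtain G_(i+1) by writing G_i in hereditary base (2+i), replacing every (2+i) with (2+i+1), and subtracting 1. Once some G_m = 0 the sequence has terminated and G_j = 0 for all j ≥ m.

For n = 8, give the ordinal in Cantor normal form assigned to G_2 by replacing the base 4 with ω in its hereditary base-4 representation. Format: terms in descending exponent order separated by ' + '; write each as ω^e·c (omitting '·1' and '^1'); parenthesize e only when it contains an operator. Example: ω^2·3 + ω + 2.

8 —HB2→ 2^(2 + 1) —bump→ 3^(3 + 1) = 81 —(−1)→ 80
80 —HB3→ 2·3^3 + 2·3^2 + 2·3 + 2 —bump→ 2·4^4 + 2·4^2 + 2·4 + 2 = 554 —(−1)→ 553
553 —HB4→ 2·4^4 + 2·4^2 + 2·4 + 1 —bump→ 2·5^5 + 2·5^2 + 2·5 + 1 = 6311 —(−1)→ 6310

ω^ω·2 + ω^2·2 + ω·2 + 1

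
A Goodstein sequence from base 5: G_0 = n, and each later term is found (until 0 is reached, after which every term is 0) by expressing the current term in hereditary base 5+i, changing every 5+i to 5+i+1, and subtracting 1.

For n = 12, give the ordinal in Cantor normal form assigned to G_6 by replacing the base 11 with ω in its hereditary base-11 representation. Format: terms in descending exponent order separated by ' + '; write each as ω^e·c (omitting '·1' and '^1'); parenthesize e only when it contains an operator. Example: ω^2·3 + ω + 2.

ω + 4

G_0 = 12. HB_5(12) = 2·5 + 2. Bump = 14. G_1 = 13.
G_1 = 13. HB_6(13) = 2·6 + 1. Bump = 15. G_2 = 14.
G_2 = 14. HB_7(14) = 2·7. Bump = 16. G_3 = 15.
G_3 = 15. HB_8(15) = 8 + 7. Bump = 16. G_4 = 15.
G_4 = 15. HB_9(15) = 9 + 6. Bump = 16. G_5 = 15.
G_5 = 15. HB_10(15) = 10 + 5. Bump = 16. G_6 = 15.
G_6 = 15. HB_11(15) = 11 + 4. Bump = 16. G_7 = 15.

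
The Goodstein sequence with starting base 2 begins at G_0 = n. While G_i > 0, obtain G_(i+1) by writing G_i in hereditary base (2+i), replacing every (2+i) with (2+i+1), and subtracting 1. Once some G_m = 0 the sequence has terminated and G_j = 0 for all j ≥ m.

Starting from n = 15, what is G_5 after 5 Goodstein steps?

6588344

G_0 = 15. HB_2(15) = 2^(2 + 1) + 2^2 + 2 + 1. Bump = 112. G_1 = 111.
G_1 = 111. HB_3(111) = 3^(3 + 1) + 3^3 + 3. Bump = 1284. G_2 = 1283.
G_2 = 1283. HB_4(1283) = 4^(4 + 1) + 4^4 + 3. Bump = 18753. G_3 = 18752.
G_3 = 18752. HB_5(18752) = 5^(5 + 1) + 5^5 + 2. Bump = 326594. G_4 = 326593.
G_4 = 326593. HB_6(326593) = 6^(6 + 1) + 6^6 + 1. Bump = 6588345. G_5 = 6588344.
G_5 = 6588344. HB_7(6588344) = 7^(7 + 1) + 7^7. Bump = 150994944. G_6 = 150994943.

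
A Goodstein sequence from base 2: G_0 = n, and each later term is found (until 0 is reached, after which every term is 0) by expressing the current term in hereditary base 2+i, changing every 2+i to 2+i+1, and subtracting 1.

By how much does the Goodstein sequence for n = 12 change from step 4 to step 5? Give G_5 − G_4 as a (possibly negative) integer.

5484891

step 0: 12 = 2^(2 + 1) + 2^2; sub 3 for 2: 3^(3 + 1) + 3^3; = 108; G_1 = 108−1 = 107
step 1: 107 = 3^(3 + 1) + 2·3^2 + 2·3 + 2; sub 4 for 3: 4^(4 + 1) + 2·4^2 + 2·4 + 2; = 1066; G_2 = 1066−1 = 1065
step 2: 1065 = 4^(4 + 1) + 2·4^2 + 2·4 + 1; sub 5 for 4: 5^(5 + 1) + 2·5^2 + 2·5 + 1; = 15686; G_3 = 15686−1 = 15685
step 3: 15685 = 5^(5 + 1) + 2·5^2 + 2·5; sub 6 for 5: 6^(6 + 1) + 2·6^2 + 2·6; = 280020; G_4 = 280020−1 = 280019
step 4: 280019 = 6^(6 + 1) + 2·6^2 + 6 + 5; sub 7 for 6: 7^(7 + 1) + 2·7^2 + 7 + 5; = 5764911; G_5 = 5764911−1 = 5764910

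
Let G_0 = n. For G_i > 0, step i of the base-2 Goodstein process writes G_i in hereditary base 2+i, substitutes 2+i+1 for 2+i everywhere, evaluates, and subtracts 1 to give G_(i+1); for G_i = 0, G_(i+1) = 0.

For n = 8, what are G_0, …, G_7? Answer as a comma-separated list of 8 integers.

8, 80, 553, 6310, 93395, 1647195, 33554571, 774841151

[0] 8 ≡ 2^(2 + 1) (base 2). Lift 3: 81. −1: 80.
[1] 80 ≡ 2·3^3 + 2·3^2 + 2·3 + 2 (base 3). Lift 4: 554. −1: 553.
[2] 553 ≡ 2·4^4 + 2·4^2 + 2·4 + 1 (base 4). Lift 5: 6311. −1: 6310.
[3] 6310 ≡ 2·5^5 + 2·5^2 + 2·5 (base 5). Lift 6: 93396. −1: 93395.
[4] 93395 ≡ 2·6^6 + 2·6^2 + 6 + 5 (base 6). Lift 7: 1647196. −1: 1647195.
[5] 1647195 ≡ 2·7^7 + 2·7^2 + 7 + 4 (base 7). Lift 8: 33554572. −1: 33554571.
[6] 33554571 ≡ 2·8^8 + 2·8^2 + 8 + 3 (base 8). Lift 9: 774841152. −1: 774841151.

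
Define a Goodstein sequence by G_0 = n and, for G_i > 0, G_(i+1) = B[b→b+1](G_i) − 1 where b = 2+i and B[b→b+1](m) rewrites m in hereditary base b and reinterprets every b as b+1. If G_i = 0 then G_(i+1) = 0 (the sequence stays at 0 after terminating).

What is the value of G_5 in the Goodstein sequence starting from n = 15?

G_0=15  [base 2] 2^(2 + 1) + 2^2 + 2 + 1  →[2↦3]→  3^(3 + 1) + 3^3 + 3 + 1 = 112  −1 ⇒ G_1=111
G_1=111  [base 3] 3^(3 + 1) + 3^3 + 3  →[3↦4]→  4^(4 + 1) + 4^4 + 4 = 1284  −1 ⇒ G_2=1283
G_2=1283  [base 4] 4^(4 + 1) + 4^4 + 3  →[4↦5]→  5^(5 + 1) + 5^5 + 3 = 18753  −1 ⇒ G_3=18752
G_3=18752  [base 5] 5^(5 + 1) + 5^5 + 2  →[5↦6]→  6^(6 + 1) + 6^6 + 2 = 326594  −1 ⇒ G_4=326593
G_4=326593  [base 6] 6^(6 + 1) + 6^6 + 1  →[6↦7]→  7^(7 + 1) + 7^7 + 1 = 6588345  −1 ⇒ G_5=6588344
G_5=6588344  [base 7] 7^(7 + 1) + 7^7  →[7↦8]→  8^(8 + 1) + 8^8 = 150994944  −1 ⇒ G_6=150994943

6588344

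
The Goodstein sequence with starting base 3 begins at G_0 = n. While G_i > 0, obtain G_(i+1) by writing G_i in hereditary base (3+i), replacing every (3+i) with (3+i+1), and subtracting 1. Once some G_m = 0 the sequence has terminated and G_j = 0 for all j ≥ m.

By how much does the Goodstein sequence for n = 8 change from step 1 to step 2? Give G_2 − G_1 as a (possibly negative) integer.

1

(0) 8|_3 = 2·3 + 2 ↦ 2·4 + 2|_4 = 10 ⇒ 9
(1) 9|_4 = 2·4 + 1 ↦ 2·5 + 1|_5 = 11 ⇒ 10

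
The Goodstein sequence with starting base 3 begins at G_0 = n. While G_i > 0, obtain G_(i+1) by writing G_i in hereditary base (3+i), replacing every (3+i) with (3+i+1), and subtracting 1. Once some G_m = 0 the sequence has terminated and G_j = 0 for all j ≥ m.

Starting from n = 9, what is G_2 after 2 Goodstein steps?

(0) 9|_3 = 3^2 ↦ 4^2|_4 = 16 ⇒ 15
(1) 15|_4 = 3·4 + 3 ↦ 3·5 + 3|_5 = 18 ⇒ 17

17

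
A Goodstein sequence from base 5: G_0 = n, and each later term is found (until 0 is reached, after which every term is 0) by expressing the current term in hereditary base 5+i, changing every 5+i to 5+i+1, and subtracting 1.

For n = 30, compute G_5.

101

G_0=30  [base 5] 5^2 + 5  →[5↦6]→  6^2 + 6 = 42  −1 ⇒ G_1=41
G_1=41  [base 6] 6^2 + 5  →[6↦7]→  7^2 + 5 = 54  −1 ⇒ G_2=53
G_2=53  [base 7] 7^2 + 4  →[7↦8]→  8^2 + 4 = 68  −1 ⇒ G_3=67
G_3=67  [base 8] 8^2 + 3  →[8↦9]→  9^2 + 3 = 84  −1 ⇒ G_4=83
G_4=83  [base 9] 9^2 + 2  →[9↦10]→  10^2 + 2 = 102  −1 ⇒ G_5=101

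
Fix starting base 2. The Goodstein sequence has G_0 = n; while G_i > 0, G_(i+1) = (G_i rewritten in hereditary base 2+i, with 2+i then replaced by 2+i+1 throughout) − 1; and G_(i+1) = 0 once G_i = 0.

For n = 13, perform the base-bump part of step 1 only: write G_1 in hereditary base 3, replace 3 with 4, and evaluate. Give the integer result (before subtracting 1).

13 —HB2→ 2^(2 + 1) + 2^2 + 1 —bump→ 3^(3 + 1) + 3^3 + 1 = 109 —(−1)→ 108
108 —HB3→ 3^(3 + 1) + 3^3 —bump→ 4^(4 + 1) + 4^4 = 1280 —(−1)→ 1279

1280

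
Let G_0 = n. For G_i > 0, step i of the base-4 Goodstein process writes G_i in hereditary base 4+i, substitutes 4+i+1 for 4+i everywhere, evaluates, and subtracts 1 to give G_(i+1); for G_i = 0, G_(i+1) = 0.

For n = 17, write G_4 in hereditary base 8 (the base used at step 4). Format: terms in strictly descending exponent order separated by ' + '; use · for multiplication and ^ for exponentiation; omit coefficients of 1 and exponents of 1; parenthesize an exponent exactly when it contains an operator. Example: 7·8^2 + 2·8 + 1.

5·8 + 3

(0) 17|_4 = 4^2 + 1 ↦ 5^2 + 1|_5 = 26 ⇒ 25
(1) 25|_5 = 5^2 ↦ 6^2|_6 = 36 ⇒ 35
(2) 35|_6 = 5·6 + 5 ↦ 5·7 + 5|_7 = 40 ⇒ 39
(3) 39|_7 = 5·7 + 4 ↦ 5·8 + 4|_8 = 44 ⇒ 43
(4) 43|_8 = 5·8 + 3 ↦ 5·9 + 3|_9 = 48 ⇒ 47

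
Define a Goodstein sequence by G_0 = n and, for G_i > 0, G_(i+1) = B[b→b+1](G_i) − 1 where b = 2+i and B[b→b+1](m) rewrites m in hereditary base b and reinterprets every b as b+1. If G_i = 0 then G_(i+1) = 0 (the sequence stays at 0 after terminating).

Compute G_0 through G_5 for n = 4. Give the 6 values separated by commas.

4, 26, 41, 60, 83, 109

4 —HB2→ 2^2 —bump→ 3^3 = 27 —(−1)→ 26
26 —HB3→ 2·3^2 + 2·3 + 2 —bump→ 2·4^2 + 2·4 + 2 = 42 —(−1)→ 41
41 —HB4→ 2·4^2 + 2·4 + 1 —bump→ 2·5^2 + 2·5 + 1 = 61 —(−1)→ 60
60 —HB5→ 2·5^2 + 2·5 —bump→ 2·6^2 + 2·6 = 84 —(−1)→ 83
83 —HB6→ 2·6^2 + 6 + 5 —bump→ 2·7^2 + 7 + 5 = 110 —(−1)→ 109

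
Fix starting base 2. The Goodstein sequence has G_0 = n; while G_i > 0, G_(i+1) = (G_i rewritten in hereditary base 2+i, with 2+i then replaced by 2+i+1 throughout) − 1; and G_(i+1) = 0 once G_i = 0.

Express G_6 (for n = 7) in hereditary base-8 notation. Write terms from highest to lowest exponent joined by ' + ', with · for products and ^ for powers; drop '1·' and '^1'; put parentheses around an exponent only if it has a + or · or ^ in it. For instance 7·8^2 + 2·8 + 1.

7·8^7 + 7·8^6 + 7·8^5 + 7·8^4 + 7·8^3 + 7·8^2 + 7·8 + 7

base 2: 7 = 2^2 + 2 + 1; at 3: 3^3 + 3 + 1 = 31; next = 30
base 3: 30 = 3^3 + 3; at 4: 4^4 + 4 = 260; next = 259
base 4: 259 = 4^4 + 3; at 5: 5^5 + 3 = 3128; next = 3127
base 5: 3127 = 5^5 + 2; at 6: 6^6 + 2 = 46658; next = 46657
base 6: 46657 = 6^6 + 1; at 7: 7^7 + 1 = 823544; next = 823543
base 7: 823543 = 7^7; at 8: 8^8 = 16777216; next = 16777215
base 8: 16777215 = 7·8^7 + 7·8^6 + 7·8^5 + 7·8^4 + 7·8^3 + 7·8^2 + 7·8 + 7; at 9: 7·9^7 + 7·9^6 + 7·9^5 + 7·9^4 + 7·9^3 + 7·9^2 + 7·9 + 7 = 37665880; next = 37665879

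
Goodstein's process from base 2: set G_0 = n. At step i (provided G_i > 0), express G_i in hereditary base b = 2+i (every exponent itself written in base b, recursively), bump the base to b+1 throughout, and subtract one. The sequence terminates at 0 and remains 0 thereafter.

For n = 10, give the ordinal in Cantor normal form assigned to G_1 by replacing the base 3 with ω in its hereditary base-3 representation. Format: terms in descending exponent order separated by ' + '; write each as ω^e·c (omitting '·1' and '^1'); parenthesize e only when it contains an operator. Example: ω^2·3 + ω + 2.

base 2: 10 = 2^(2 + 1) + 2; at 3: 3^(3 + 1) + 3 = 84; next = 83
base 3: 83 = 3^(3 + 1) + 2; at 4: 4^(4 + 1) + 2 = 1026; next = 1025

ω^(ω + 1) + 2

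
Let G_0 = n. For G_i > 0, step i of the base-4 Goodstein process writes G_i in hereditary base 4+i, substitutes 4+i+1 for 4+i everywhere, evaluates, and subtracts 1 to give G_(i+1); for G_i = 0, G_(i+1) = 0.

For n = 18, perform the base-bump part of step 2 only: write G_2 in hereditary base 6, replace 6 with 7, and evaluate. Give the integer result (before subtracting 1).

49

G_0 = 18. HB_4(18) = 4^2 + 2. Bump = 27. G_1 = 26.
G_1 = 26. HB_5(26) = 5^2 + 1. Bump = 37. G_2 = 36.
G_2 = 36. HB_6(36) = 6^2. Bump = 49. G_3 = 48.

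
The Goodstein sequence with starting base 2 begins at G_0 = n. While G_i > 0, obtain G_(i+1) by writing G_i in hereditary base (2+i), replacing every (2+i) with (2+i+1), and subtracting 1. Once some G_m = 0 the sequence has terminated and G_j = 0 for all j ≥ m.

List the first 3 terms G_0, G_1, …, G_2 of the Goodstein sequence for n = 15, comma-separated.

15 —HB2→ 2^(2 + 1) + 2^2 + 2 + 1 —bump→ 3^(3 + 1) + 3^3 + 3 + 1 = 112 —(−1)→ 111
111 —HB3→ 3^(3 + 1) + 3^3 + 3 —bump→ 4^(4 + 1) + 4^4 + 4 = 1284 —(−1)→ 1283

15, 111, 1283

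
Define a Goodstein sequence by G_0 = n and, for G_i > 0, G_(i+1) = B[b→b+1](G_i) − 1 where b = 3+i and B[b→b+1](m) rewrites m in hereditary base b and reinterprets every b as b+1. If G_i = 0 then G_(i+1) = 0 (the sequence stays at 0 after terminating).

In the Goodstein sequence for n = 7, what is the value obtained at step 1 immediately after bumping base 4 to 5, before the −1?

base 3: 7 = 2·3 + 1; at 4: 2·4 + 1 = 9; next = 8
base 4: 8 = 2·4; at 5: 2·5 = 10; next = 9

10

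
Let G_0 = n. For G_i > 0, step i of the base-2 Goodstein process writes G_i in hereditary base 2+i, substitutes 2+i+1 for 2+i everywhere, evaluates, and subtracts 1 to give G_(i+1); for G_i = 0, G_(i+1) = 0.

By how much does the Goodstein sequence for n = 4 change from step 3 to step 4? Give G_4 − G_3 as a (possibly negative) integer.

4 —HB2→ 2^2 —bump→ 3^3 = 27 —(−1)→ 26
26 —HB3→ 2·3^2 + 2·3 + 2 —bump→ 2·4^2 + 2·4 + 2 = 42 —(−1)→ 41
41 —HB4→ 2·4^2 + 2·4 + 1 —bump→ 2·5^2 + 2·5 + 1 = 61 —(−1)→ 60
60 —HB5→ 2·5^2 + 2·5 —bump→ 2·6^2 + 2·6 = 84 —(−1)→ 83

23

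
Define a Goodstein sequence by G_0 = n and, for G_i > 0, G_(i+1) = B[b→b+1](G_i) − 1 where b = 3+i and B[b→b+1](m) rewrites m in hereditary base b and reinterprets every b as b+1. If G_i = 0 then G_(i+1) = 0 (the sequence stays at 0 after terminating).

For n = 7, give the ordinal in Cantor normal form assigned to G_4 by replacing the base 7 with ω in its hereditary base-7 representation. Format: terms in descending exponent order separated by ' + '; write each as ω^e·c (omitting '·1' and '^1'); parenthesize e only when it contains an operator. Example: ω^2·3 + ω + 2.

ω + 2

7 —HB3→ 2·3 + 1 —bump→ 2·4 + 1 = 9 —(−1)→ 8
8 —HB4→ 2·4 —bump→ 2·5 = 10 —(−1)→ 9
9 —HB5→ 5 + 4 —bump→ 6 + 4 = 10 —(−1)→ 9
9 —HB6→ 6 + 3 —bump→ 7 + 3 = 10 —(−1)→ 9
9 —HB7→ 7 + 2 —bump→ 8 + 2 = 10 —(−1)→ 9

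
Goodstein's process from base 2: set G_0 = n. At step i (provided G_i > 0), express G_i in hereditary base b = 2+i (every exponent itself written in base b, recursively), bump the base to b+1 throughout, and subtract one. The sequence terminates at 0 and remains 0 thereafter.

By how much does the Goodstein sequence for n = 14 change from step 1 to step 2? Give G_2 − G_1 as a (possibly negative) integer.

step 0: 14 = 2^(2 + 1) + 2^2 + 2; sub 3 for 2: 3^(3 + 1) + 3^3 + 3; = 111; G_1 = 111−1 = 110
step 1: 110 = 3^(3 + 1) + 3^3 + 2; sub 4 for 3: 4^(4 + 1) + 4^4 + 2; = 1282; G_2 = 1282−1 = 1281

1171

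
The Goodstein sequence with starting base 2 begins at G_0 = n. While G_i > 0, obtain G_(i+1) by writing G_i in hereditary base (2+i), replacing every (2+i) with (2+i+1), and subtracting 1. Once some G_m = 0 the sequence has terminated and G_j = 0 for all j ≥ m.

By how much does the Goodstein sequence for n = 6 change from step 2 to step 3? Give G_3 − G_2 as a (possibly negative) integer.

G_0=6  [base 2] 2^2 + 2  →[2↦3]→  3^3 + 3 = 30  −1 ⇒ G_1=29
G_1=29  [base 3] 3^3 + 2  →[3↦4]→  4^4 + 2 = 258  −1 ⇒ G_2=257
G_2=257  [base 4] 4^4 + 1  →[4↦5]→  5^5 + 1 = 3126  −1 ⇒ G_3=3125

2868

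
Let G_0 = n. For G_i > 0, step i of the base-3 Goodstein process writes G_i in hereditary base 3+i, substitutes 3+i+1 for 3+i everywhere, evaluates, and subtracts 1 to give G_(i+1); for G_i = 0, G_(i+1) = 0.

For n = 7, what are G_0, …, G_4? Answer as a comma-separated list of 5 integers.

[0] 7 ≡ 2·3 + 1 (base 3). Lift 4: 9. −1: 8.
[1] 8 ≡ 2·4 (base 4). Lift 5: 10. −1: 9.
[2] 9 ≡ 5 + 4 (base 5). Lift 6: 10. −1: 9.
[3] 9 ≡ 6 + 3 (base 6). Lift 7: 10. −1: 9.

7, 8, 9, 9, 9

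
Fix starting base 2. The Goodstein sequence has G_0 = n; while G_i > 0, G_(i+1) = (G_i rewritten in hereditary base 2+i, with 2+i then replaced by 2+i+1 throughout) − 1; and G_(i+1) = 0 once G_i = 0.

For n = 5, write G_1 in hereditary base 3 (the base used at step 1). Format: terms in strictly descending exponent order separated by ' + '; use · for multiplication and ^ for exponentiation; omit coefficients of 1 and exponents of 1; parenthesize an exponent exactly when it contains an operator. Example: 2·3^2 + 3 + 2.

3^3

step 0: 5 = 2^2 + 1; sub 3 for 2: 3^3 + 1; = 28; G_1 = 28−1 = 27
step 1: 27 = 3^3; sub 4 for 3: 4^4; = 256; G_2 = 256−1 = 255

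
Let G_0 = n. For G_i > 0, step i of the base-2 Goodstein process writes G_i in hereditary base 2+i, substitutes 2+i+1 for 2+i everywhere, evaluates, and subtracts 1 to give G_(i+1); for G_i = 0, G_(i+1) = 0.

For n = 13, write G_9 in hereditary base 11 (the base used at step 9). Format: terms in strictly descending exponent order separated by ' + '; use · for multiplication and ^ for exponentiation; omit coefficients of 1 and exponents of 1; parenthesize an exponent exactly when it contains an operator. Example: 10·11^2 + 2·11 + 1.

i=0: 13 = 2^(2 + 1) + 2^2 + 1 (b=2); 2→3: 3^(3 + 1) + 3^3 + 1 = 109; 109−1 = 108
i=1: 108 = 3^(3 + 1) + 3^3 (b=3); 3→4: 4^(4 + 1) + 4^4 = 1280; 1280−1 = 1279
i=2: 1279 = 4^(4 + 1) + 3·4^3 + 3·4^2 + 3·4 + 3 (b=4); 4→5: 5^(5 + 1) + 3·5^3 + 3·5^2 + 3·5 + 3 = 16093; 16093−1 = 16092
i=3: 16092 = 5^(5 + 1) + 3·5^3 + 3·5^2 + 3·5 + 2 (b=5); 5→6: 6^(6 + 1) + 3·6^3 + 3·6^2 + 3·6 + 2 = 280712; 280712−1 = 280711
i=4: 280711 = 6^(6 + 1) + 3·6^3 + 3·6^2 + 3·6 + 1 (b=6); 6→7: 7^(7 + 1) + 3·7^3 + 3·7^2 + 3·7 + 1 = 5765999; 5765999−1 = 5765998
i=5: 5765998 = 7^(7 + 1) + 3·7^3 + 3·7^2 + 3·7 (b=7); 7→8: 8^(8 + 1) + 3·8^3 + 3·8^2 + 3·8 = 134219480; 134219480−1 = 134219479
i=6: 134219479 = 8^(8 + 1) + 3·8^3 + 3·8^2 + 2·8 + 7 (b=8); 8→9: 9^(9 + 1) + 3·9^3 + 3·9^2 + 2·9 + 7 = 3486786856; 3486786856−1 = 3486786855
i=7: 3486786855 = 9^(9 + 1) + 3·9^3 + 3·9^2 + 2·9 + 6 (b=9); 9→10: 10^(10 + 1) + 3·10^3 + 3·10^2 + 2·10 + 6 = 100000003326; 100000003326−1 = 100000003325
i=8: 100000003325 = 10^(10 + 1) + 3·10^3 + 3·10^2 + 2·10 + 5 (b=10); 10→11: 11^(11 + 1) + 3·11^3 + 3·11^2 + 2·11 + 5 = 3138428381104; 3138428381104−1 = 3138428381103

11^(11 + 1) + 3·11^3 + 3·11^2 + 2·11 + 4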